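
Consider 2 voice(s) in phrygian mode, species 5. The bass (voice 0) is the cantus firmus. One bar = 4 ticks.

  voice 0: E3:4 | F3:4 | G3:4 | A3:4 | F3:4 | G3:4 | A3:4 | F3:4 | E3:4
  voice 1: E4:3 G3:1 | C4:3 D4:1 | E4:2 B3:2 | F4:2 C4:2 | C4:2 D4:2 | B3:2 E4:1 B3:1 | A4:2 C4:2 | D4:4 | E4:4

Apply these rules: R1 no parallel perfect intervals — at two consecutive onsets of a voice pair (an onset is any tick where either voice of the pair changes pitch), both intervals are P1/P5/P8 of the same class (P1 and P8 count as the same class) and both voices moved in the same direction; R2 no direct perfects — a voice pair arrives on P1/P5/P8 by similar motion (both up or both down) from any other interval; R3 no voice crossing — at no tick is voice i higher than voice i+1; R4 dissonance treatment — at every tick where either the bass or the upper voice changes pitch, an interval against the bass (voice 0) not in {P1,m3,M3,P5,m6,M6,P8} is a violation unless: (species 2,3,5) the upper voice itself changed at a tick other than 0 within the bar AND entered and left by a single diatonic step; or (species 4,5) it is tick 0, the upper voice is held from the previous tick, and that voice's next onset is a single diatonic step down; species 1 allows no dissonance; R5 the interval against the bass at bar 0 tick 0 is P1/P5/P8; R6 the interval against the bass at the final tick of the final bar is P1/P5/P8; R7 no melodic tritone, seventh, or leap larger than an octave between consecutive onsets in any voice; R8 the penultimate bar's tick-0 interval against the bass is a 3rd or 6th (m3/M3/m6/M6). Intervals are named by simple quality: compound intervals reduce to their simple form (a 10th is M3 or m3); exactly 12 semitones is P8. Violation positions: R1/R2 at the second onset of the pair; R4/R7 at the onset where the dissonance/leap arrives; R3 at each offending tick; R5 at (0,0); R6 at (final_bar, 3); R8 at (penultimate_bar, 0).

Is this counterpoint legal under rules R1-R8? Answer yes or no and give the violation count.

bar 0: v0=E3 v1=E4 (P8)
bar 1: v0=F3 v1=C4 (P5)
bar 2: v0=G3 v1=E4 (M6)
bar 3: v0=A3 v1=F4 (m6)
bar 4: v0=F3 v1=C4 (P5)
bar 5: v0=G3 v1=B3 (M3)
bar 6: v0=A3 v1=A4 (P8)
bar 7: v0=F3 v1=D4 (M6)
bar 8: v0=E3 v1=E4 (P8)
  R2 @ bar1.0: E3/G3 m3 -> F3/C4 P5 similar
  R7 @ bar3.0: B3->F4 leap 6st
  R2 @ bar6.0: G3/B3 M3 -> A3/A4 P8 similar
  R7 @ bar6.0: B3->A4 leap 10st

No (4 violations)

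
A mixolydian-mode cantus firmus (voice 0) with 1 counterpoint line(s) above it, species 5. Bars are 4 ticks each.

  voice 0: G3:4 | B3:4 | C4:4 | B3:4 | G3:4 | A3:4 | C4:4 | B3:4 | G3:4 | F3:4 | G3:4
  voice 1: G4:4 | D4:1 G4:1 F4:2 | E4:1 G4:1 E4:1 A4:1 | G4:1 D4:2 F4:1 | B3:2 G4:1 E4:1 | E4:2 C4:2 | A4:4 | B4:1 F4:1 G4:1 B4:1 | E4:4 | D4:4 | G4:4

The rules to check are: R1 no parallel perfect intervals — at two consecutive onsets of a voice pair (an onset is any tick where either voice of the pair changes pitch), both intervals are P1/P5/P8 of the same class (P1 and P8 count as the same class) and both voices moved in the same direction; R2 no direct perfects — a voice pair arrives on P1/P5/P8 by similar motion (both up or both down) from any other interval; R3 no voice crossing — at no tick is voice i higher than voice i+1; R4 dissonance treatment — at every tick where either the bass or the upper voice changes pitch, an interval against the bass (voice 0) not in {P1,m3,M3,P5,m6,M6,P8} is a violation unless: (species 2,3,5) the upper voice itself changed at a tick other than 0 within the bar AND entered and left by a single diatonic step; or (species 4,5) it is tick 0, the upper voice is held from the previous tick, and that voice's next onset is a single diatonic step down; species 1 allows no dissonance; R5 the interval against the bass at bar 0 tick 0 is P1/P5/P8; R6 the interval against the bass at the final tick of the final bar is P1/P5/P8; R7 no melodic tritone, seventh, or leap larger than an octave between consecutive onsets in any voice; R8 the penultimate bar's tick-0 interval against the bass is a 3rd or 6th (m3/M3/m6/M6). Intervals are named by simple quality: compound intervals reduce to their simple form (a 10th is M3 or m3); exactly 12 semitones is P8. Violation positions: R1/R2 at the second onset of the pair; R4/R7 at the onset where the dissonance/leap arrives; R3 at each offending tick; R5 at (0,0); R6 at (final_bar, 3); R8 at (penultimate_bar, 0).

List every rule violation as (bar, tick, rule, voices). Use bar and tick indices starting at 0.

bar 0: v0=G3 v1=G4 downbeat P8
bar 1: v0=B3 v1=D4 downbeat m3
bar 2: v0=C4 v1=E4 downbeat M3
bar 3: v0=B3 v1=G4 downbeat m6
bar 4: v0=G3 v1=B3 downbeat M3
bar 5: v0=A3 v1=E4 downbeat P5
bar 6: v0=C4 v1=A4 downbeat M6
bar 7: v0=B3 v1=B4 downbeat P8
bar 8: v0=G3 v1=E4 downbeat M6
bar 9: v0=F3 v1=D4 downbeat M6
bar 10: v0=G3 v1=G4 downbeat P8
  -> R4 @ bar 3 tick 3 v(0, 1): B3/F4 TT untreated
  -> R7 @ bar 4 tick 0 v(1,): F4->B3 leap 6st
  -> R4 @ bar 7 tick 1 v(0, 1): B3/F4 TT untreated
  -> R7 @ bar 7 tick 1 v(1,): B4->F4 leap 6st
  -> R2 @ bar 10 tick 0 v(0, 1): F3/D4 M6 -> G3/G4 P8 similar

(3, 3, R4, (0, 1))
(4, 0, R7, (1,))
(7, 1, R4, (0, 1))
(7, 1, R7, (1,))
(10, 0, R2, (0, 1))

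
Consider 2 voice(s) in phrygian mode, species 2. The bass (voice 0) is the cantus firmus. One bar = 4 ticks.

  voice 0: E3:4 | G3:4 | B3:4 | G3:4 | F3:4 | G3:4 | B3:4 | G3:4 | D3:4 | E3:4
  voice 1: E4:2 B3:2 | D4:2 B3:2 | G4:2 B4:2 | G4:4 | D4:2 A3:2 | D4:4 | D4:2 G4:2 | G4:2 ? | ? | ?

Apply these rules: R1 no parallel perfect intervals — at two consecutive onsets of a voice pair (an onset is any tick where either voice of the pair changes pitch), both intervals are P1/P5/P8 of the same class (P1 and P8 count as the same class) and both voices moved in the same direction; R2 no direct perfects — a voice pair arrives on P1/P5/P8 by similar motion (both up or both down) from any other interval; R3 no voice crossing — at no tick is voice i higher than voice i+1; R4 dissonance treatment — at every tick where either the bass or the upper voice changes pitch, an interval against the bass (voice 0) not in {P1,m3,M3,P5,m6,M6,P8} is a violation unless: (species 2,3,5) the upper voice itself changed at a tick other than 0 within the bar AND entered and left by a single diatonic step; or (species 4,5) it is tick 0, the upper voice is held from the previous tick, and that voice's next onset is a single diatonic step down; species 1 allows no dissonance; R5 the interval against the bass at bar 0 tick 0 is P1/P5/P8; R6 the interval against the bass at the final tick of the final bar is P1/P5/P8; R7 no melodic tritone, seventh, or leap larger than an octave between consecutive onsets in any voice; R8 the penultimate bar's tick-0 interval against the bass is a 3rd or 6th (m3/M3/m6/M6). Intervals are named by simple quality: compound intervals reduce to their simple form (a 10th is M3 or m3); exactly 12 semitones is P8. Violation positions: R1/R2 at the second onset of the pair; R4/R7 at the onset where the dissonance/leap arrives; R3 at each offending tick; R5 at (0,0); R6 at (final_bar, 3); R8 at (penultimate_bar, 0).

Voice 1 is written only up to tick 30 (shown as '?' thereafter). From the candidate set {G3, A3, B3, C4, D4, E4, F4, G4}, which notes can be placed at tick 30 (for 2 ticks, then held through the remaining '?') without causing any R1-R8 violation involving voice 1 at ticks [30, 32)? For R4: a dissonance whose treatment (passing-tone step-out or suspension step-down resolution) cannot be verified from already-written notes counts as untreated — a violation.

G3: legal
A3: violates R4,R7
B3: legal
C4: violates R4
D4: legal
E4: legal
F4: violates R4
G4: legal

{B3, D4, E4, G3, G4}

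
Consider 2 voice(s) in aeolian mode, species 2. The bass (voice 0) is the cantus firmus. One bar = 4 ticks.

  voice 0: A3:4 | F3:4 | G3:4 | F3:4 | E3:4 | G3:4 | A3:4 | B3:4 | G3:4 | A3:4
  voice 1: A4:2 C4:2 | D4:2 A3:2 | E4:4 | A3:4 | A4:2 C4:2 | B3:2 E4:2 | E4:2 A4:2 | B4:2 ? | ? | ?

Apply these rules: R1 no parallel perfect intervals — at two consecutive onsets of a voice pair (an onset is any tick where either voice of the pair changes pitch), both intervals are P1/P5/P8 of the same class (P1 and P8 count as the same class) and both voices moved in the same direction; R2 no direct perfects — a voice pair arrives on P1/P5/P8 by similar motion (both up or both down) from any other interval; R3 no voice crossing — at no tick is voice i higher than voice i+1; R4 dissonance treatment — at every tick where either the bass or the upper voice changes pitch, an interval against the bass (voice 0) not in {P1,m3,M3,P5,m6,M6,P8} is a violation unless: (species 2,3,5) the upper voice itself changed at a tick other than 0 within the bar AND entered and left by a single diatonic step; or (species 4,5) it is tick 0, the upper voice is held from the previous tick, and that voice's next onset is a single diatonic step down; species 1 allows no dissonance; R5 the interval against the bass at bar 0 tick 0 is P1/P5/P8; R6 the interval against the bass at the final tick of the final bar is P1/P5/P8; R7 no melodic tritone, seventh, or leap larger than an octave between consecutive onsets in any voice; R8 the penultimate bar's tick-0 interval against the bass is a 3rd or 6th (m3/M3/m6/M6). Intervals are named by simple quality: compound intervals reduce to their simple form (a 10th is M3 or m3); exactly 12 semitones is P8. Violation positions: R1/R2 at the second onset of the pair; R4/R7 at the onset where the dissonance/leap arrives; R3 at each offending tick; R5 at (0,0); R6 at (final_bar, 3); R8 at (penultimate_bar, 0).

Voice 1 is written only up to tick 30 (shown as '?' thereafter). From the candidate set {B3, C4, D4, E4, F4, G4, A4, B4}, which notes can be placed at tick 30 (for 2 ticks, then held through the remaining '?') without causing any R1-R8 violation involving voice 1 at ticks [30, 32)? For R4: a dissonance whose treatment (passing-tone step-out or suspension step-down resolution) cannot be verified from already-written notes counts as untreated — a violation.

{B3, B4, D4, G4}

B3: legal
C4: violates R4,R7
D4: legal
E4: violates R4
F4: violates R4,R7
G4: legal
A4: violates R4
B4: legal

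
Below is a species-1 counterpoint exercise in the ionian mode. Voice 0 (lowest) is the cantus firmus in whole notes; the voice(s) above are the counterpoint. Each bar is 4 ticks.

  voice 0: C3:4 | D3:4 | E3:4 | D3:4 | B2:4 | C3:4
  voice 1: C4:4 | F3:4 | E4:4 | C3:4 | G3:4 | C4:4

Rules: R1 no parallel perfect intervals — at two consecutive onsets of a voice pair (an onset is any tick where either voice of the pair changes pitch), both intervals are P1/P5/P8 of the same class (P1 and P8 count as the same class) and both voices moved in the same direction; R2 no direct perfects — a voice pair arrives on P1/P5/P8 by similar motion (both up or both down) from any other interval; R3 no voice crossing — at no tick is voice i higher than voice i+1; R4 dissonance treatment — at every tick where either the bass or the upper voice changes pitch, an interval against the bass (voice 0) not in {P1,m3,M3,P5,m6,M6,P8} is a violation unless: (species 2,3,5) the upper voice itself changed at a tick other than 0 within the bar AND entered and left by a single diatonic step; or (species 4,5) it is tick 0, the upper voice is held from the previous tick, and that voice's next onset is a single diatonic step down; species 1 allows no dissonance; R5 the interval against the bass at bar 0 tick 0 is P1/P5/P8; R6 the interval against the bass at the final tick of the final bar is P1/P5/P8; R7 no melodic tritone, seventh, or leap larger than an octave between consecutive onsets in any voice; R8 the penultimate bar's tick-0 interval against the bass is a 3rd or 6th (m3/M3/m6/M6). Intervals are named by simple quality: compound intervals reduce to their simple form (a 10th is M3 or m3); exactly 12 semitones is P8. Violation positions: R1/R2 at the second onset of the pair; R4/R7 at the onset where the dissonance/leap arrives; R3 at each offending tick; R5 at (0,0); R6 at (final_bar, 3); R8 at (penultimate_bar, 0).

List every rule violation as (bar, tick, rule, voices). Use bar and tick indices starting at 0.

bar 0: v0=C3 v1=C4 downbeat P8
bar 1: v0=D3 v1=F3 downbeat m3
bar 2: v0=E3 v1=E4 downbeat P8
bar 3: v0=D3 v1=C3 downbeat M2
bar 4: v0=B2 v1=G3 downbeat m6
bar 5: v0=C3 v1=C4 downbeat P8
  -> R2 @ bar 2 tick 0 v(0, 1): D3/F3 m3 -> E3/E4 P8 similar
  -> R7 @ bar 2 tick 0 v(1,): F3->E4 leap 11st
  -> R3 @ bar 3 tick 0 v(0, 1): D3 above C3
  -> R4 @ bar 3 tick 0 v(0, 1): D3/C3 M2 untreated
  -> R7 @ bar 3 tick 0 v(1,): E4->C3 leap 16st
  -> R3 @ bar 3 tick 1 v(0, 1): D3 above C3
  -> R3 @ bar 3 tick 2 v(0, 1): D3 above C3
  -> R3 @ bar 3 tick 3 v(0, 1): D3 above C3
  -> R2 @ bar 5 tick 0 v(0, 1): B2/G3 m6 -> C3/C4 P8 similar

(2, 0, R2, (0, 1))
(2, 0, R7, (1,))
(3, 0, R3, (0, 1))
(3, 0, R4, (0, 1))
(3, 0, R7, (1,))
(3, 1, R3, (0, 1))
(3, 2, R3, (0, 1))
(3, 3, R3, (0, 1))
(5, 0, R2, (0, 1))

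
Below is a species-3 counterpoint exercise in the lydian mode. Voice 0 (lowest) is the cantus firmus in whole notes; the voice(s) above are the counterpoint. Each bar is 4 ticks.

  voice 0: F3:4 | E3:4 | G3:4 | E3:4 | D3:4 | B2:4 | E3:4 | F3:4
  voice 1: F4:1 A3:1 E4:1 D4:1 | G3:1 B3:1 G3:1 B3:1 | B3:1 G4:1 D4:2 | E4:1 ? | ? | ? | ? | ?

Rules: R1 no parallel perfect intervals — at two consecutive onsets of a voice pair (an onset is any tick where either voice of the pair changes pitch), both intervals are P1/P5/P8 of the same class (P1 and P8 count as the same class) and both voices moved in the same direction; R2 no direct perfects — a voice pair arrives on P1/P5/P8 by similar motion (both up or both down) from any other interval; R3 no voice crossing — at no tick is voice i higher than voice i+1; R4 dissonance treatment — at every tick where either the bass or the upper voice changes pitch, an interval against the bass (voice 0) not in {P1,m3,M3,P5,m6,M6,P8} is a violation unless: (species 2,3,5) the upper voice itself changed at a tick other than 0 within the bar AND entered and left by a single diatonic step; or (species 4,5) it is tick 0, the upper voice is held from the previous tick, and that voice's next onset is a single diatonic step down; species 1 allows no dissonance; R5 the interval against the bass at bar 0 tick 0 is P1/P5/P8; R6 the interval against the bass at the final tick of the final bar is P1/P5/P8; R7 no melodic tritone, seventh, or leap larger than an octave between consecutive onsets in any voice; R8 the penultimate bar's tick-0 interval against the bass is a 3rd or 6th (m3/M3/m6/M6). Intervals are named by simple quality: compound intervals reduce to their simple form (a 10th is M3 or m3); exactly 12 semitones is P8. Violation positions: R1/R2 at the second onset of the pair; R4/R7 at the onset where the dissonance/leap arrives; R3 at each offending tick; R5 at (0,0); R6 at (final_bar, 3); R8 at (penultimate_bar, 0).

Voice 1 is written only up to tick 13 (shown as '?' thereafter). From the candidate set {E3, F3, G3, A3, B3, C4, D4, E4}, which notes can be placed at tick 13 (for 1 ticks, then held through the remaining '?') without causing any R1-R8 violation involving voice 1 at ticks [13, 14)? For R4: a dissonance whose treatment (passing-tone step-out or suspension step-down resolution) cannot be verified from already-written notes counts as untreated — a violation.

E3: legal
F3: violates R4,R7
G3: legal
A3: violates R4
B3: legal
C4: legal
D4: violates R4
E4: legal

{B3, C4, E3, E4, G3}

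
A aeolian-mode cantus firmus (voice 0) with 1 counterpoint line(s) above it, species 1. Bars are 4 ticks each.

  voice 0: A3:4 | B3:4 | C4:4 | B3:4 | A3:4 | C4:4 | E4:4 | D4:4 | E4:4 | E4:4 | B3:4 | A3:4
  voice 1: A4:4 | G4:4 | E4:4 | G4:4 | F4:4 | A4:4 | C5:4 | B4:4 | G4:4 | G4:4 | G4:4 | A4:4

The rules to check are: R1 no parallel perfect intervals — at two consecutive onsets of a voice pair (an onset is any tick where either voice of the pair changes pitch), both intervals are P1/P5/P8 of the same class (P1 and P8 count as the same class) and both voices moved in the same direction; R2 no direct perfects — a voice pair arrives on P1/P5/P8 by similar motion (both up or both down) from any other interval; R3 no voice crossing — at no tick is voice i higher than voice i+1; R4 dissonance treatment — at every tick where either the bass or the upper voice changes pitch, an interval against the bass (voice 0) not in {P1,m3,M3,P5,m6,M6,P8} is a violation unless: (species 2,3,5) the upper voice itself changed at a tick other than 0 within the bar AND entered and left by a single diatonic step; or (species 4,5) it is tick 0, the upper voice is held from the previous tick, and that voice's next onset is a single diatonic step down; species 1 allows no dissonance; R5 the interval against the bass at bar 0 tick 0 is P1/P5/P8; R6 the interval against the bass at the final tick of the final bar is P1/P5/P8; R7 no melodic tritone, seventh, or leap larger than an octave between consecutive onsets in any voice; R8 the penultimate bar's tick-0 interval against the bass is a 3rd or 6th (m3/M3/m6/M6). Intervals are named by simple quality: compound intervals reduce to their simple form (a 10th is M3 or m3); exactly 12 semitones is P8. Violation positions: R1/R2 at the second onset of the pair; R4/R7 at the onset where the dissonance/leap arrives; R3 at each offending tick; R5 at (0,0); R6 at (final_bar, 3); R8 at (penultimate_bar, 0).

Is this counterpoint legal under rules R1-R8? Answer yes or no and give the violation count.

bar 0: v0=A3 v1=A4 (P8)
bar 1: v0=B3 v1=G4 (m6)
bar 2: v0=C4 v1=E4 (M3)
bar 3: v0=B3 v1=G4 (m6)
bar 4: v0=A3 v1=F4 (m6)
bar 5: v0=C4 v1=A4 (M6)
bar 6: v0=E4 v1=C5 (m6)
bar 7: v0=D4 v1=B4 (M6)
bar 8: v0=E4 v1=G4 (m3)
bar 9: v0=E4 v1=G4 (m3)
bar 10: v0=B3 v1=G4 (m6)
bar 11: v0=A3 v1=A4 (P8)

Yes (0 violations)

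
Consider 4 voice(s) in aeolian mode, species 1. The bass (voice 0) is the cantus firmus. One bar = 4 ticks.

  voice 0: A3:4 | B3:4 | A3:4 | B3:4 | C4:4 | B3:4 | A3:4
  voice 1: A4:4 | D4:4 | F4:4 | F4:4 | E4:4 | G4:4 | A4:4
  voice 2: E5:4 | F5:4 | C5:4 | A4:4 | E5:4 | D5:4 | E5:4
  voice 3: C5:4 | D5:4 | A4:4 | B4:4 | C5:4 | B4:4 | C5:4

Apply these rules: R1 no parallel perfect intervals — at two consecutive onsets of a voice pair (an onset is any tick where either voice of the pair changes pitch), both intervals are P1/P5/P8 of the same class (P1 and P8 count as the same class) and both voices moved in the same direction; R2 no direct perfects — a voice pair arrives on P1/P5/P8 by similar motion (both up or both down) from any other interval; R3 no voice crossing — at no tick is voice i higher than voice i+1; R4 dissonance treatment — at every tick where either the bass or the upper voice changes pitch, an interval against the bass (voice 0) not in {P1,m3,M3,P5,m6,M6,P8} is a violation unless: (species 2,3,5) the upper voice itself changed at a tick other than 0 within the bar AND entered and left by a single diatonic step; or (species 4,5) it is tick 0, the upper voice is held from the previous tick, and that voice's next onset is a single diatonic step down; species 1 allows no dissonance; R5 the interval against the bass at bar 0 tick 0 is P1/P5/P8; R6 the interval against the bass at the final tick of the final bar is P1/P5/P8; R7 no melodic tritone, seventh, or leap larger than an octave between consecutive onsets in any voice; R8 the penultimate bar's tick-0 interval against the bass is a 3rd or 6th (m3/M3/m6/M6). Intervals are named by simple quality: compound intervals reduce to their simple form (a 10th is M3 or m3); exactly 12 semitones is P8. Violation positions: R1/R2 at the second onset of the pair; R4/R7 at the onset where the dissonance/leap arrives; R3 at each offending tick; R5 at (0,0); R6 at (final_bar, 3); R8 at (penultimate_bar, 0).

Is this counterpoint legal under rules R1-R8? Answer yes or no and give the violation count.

No (35 violations)

bar 0: v0=A3 v1=A4 v2=E5 v3=C5 (m3)
bar 1: v0=B3 v1=D4 v2=F5 v3=D5 (m3)
bar 2: v0=A3 v1=F4 v2=C5 v3=A4 (P8)
bar 3: v0=B3 v1=F4 v2=A4 v3=B4 (P8)
bar 4: v0=C4 v1=E4 v2=E5 v3=C5 (P8)
bar 5: v0=B3 v1=G4 v2=D5 v3=B4 (P8)
bar 6: v0=A3 v1=A4 v2=E5 v3=C5 (m3)
  R3 @ bar0.0: E5 above C5
  R5 @ bar0.0: opens on m3
  R3 @ bar0.1: E5 above C5
  R3 @ bar0.2: E5 above C5
  R3 @ bar0.3: E5 above C5
  R3 @ bar1.0: F5 above D5
  R4 @ bar1.0: B3/F5 TT untreated
  R3 @ bar1.1: F5 above D5
  R3 @ bar1.2: F5 above D5
  R3 @ bar1.3: F5 above D5
  R2 @ bar2.0: B3/D5 m3 -> A3/A4 P8 similar
  R3 @ bar2.0: C5 above A4
  R3 @ bar2.1: C5 above A4
  R3 @ bar2.2: C5 above A4
  R3 @ bar2.3: C5 above A4
  R1 @ bar3.0: A3/A4 P8 -> B3/B4 P8 similar
  R4 @ bar3.0: B3/F4 TT untreated
  R4 @ bar3.0: B3/A4 m7 untreated
  R1 @ bar4.0: B3/B4 P8 -> C4/C5 P8 similar
  R3 @ bar4.0: E5 above C5
  R3 @ bar4.1: E5 above C5
  R3 @ bar4.2: E5 above C5
  R3 @ bar4.3: E5 above C5
  R1 @ bar5.0: C4/C5 P8 -> B3/B4 P8 similar
  R3 @ bar5.0: D5 above B4
  R8 @ bar5.0: penult P8 not 3rd/6th
  R3 @ bar5.1: D5 above B4
  R3 @ bar5.2: D5 above B4
  R3 @ bar5.3: D5 above B4
  R1 @ bar6.0: G4/D5 P5 -> A4/E5 P5 similar
  R3 @ bar6.0: E5 above C5
  R3 @ bar6.1: E5 above C5
  R3 @ bar6.2: E5 above C5
  R3 @ bar6.3: E5 above C5
  R6 @ bar6.3: closes on m3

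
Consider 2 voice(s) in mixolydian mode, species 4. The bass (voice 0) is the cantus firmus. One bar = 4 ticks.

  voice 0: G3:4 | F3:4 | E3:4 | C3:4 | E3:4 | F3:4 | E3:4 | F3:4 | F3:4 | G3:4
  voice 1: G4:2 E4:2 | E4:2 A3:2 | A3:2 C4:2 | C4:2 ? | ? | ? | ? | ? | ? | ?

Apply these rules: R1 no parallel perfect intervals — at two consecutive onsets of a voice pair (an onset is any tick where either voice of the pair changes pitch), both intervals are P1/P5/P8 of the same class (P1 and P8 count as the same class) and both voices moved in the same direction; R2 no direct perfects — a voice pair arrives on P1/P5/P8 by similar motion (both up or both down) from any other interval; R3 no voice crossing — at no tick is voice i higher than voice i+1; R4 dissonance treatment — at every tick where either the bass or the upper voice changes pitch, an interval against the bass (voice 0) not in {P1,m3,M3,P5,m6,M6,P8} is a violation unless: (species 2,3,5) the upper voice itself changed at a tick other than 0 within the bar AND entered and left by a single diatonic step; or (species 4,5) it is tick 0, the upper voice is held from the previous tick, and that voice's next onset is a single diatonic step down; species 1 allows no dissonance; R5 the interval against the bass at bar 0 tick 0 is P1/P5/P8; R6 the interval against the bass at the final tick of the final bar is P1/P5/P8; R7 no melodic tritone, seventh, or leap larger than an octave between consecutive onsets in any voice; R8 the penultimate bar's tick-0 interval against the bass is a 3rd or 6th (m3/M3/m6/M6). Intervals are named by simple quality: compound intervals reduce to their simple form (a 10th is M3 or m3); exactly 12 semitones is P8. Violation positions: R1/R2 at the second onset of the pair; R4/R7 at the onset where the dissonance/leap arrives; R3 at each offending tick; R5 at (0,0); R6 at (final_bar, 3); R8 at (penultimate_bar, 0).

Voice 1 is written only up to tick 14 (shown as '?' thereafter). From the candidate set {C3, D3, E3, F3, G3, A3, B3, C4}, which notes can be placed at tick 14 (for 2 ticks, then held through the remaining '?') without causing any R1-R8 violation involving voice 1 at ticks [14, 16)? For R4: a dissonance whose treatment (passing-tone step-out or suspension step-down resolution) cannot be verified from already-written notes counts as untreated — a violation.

{A3, C3, C4, E3, G3}

C3: legal
D3: violates R4,R7
E3: legal
F3: violates R4
G3: legal
A3: legal
B3: violates R4
C4: legal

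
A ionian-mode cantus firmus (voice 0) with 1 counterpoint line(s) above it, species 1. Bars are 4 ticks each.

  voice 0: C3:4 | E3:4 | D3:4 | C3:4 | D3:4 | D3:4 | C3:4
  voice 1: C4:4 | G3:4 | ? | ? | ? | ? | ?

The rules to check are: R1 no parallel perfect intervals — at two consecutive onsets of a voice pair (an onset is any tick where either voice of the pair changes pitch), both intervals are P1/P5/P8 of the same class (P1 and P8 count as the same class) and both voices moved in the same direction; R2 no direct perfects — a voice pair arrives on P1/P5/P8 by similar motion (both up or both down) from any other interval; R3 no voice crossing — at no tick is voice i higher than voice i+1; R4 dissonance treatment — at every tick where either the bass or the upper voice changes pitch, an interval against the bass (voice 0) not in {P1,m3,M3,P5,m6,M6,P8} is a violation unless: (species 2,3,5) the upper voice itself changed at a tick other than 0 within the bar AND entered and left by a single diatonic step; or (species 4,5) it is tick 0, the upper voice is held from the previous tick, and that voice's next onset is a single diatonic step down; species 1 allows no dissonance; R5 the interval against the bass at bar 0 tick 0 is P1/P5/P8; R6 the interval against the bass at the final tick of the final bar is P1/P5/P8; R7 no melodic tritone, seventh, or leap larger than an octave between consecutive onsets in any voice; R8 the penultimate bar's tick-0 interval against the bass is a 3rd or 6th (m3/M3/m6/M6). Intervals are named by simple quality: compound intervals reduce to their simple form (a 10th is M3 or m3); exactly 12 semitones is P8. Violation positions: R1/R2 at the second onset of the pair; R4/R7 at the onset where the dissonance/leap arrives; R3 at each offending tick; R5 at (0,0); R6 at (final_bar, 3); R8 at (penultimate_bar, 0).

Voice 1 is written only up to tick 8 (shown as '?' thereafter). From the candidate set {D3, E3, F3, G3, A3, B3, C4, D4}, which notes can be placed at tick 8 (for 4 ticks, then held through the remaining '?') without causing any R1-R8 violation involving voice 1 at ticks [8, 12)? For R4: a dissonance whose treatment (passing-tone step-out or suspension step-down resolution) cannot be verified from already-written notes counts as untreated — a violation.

{A3, B3, D4, F3}

D3: violates R2
E3: violates R4
F3: legal
G3: violates R4
A3: legal
B3: legal
C4: violates R4
D4: legal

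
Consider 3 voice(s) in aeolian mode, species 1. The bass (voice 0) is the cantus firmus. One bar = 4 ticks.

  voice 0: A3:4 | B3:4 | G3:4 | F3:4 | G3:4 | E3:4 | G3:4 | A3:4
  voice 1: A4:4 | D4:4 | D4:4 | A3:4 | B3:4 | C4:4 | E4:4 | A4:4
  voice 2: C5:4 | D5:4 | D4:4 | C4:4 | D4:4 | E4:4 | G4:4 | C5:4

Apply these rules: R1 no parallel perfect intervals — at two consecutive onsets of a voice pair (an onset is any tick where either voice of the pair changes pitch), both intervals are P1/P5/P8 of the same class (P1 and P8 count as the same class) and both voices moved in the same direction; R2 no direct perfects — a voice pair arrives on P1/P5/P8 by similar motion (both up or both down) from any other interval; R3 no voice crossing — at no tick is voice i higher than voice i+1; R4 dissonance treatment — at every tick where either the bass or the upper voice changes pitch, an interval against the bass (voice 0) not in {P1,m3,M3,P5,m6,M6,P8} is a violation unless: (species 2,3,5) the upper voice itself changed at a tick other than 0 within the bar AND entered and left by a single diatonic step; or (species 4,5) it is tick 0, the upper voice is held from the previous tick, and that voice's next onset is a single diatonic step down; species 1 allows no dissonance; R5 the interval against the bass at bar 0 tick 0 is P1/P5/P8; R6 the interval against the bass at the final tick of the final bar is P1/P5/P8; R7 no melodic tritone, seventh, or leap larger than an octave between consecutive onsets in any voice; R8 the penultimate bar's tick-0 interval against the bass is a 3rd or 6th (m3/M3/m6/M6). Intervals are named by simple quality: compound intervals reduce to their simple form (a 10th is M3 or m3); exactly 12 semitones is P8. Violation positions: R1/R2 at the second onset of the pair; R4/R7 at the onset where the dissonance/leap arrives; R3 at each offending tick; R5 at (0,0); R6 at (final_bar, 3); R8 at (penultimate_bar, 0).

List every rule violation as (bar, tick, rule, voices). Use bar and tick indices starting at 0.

(0, 0, R5, (0, 2))
(2, 0, R2, (0, 2))
(3, 0, R1, (0, 2))
(4, 0, R1, (0, 2))
(6, 0, R1, (0, 2))
(6, 0, R8, (0, 2))
(7, 0, R2, (0, 1))
(7, 3, R6, (0, 2))

bar 0: v0=A3 v1=A4 v2=C5 downbeat m3
bar 1: v0=B3 v1=D4 v2=D5 downbeat m3
bar 2: v0=G3 v1=D4 v2=D4 downbeat P5
bar 3: v0=F3 v1=A3 v2=C4 downbeat P5
bar 4: v0=G3 v1=B3 v2=D4 downbeat P5
bar 5: v0=E3 v1=C4 v2=E4 downbeat P8
bar 6: v0=G3 v1=E4 v2=G4 downbeat P8
bar 7: v0=A3 v1=A4 v2=C5 downbeat m3
  -> R5 @ bar 0 tick 0 v(0, 2): opens on m3
  -> R2 @ bar 2 tick 0 v(0, 2): B3/D5 m3 -> G3/D4 P5 similar
  -> R1 @ bar 3 tick 0 v(0, 2): G3/D4 P5 -> F3/C4 P5 similar
  -> R1 @ bar 4 tick 0 v(0, 2): F3/C4 P5 -> G3/D4 P5 similar
  -> R1 @ bar 6 tick 0 v(0, 2): E3/E4 P8 -> G3/G4 P8 similar
  -> R8 @ bar 6 tick 0 v(0, 2): penult P8 not 3rd/6th
  -> R2 @ bar 7 tick 0 v(0, 1): G3/E4 M6 -> A3/A4 P8 similar
  -> R6 @ bar 7 tick 3 v(0, 2): closes on m3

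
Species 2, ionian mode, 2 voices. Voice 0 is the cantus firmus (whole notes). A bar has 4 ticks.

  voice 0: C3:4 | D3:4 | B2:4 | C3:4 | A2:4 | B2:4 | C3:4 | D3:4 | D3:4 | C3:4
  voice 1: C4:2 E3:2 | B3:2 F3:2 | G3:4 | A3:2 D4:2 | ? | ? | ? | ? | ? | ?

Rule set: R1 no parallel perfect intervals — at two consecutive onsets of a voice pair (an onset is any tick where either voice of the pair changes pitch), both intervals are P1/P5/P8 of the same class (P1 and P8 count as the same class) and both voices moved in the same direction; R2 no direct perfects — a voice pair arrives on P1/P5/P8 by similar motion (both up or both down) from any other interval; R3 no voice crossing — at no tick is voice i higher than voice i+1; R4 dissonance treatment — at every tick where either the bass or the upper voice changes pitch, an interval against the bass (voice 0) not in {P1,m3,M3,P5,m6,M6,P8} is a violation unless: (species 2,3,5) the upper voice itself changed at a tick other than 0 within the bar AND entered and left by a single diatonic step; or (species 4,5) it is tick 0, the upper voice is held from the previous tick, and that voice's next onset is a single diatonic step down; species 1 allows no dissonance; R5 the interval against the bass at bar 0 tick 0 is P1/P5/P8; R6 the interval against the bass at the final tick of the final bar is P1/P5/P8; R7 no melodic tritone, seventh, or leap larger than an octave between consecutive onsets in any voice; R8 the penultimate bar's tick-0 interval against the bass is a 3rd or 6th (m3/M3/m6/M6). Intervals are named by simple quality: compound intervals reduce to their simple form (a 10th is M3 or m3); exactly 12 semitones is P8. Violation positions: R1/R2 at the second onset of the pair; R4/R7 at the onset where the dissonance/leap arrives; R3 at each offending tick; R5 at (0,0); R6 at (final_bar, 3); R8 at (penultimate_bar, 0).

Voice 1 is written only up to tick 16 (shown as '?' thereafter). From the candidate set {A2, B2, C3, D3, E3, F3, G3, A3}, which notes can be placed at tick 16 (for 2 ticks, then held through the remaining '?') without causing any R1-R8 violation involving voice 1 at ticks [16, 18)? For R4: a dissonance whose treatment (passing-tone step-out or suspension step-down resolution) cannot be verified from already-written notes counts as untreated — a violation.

{F3}

A2: violates R2,R7
B2: violates R4,R7
C3: violates R7
D3: violates R4
E3: violates R2,R7
F3: legal
G3: violates R4
A3: violates R2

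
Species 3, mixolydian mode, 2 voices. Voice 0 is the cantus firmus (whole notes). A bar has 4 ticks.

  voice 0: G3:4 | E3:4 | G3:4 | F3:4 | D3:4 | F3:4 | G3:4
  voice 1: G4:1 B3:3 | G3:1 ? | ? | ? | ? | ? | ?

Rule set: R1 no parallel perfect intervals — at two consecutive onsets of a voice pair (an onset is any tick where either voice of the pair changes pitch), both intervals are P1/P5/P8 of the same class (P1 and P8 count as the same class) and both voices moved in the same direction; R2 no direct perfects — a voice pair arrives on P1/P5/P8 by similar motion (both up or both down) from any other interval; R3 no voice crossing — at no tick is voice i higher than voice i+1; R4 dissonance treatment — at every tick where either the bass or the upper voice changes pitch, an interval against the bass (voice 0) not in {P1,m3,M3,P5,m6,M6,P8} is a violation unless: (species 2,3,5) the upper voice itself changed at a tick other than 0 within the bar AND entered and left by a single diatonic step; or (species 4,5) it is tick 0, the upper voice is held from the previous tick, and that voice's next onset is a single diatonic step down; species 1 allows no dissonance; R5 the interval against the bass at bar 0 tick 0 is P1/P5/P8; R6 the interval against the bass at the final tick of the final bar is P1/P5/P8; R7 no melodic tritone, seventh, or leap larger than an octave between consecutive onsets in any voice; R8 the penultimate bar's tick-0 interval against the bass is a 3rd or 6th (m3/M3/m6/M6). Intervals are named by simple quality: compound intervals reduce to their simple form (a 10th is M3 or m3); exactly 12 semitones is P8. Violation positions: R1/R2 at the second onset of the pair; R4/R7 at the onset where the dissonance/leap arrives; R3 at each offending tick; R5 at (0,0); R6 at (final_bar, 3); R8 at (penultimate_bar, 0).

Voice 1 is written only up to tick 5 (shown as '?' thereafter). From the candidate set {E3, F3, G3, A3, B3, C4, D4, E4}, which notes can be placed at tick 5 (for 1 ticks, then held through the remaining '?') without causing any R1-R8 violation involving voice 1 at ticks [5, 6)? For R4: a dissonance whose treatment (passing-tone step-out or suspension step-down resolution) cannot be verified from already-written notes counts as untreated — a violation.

E3: legal
F3: violates R4
G3: legal
A3: violates R4
B3: legal
C4: legal
D4: violates R4
E4: legal

{B3, C4, E3, E4, G3}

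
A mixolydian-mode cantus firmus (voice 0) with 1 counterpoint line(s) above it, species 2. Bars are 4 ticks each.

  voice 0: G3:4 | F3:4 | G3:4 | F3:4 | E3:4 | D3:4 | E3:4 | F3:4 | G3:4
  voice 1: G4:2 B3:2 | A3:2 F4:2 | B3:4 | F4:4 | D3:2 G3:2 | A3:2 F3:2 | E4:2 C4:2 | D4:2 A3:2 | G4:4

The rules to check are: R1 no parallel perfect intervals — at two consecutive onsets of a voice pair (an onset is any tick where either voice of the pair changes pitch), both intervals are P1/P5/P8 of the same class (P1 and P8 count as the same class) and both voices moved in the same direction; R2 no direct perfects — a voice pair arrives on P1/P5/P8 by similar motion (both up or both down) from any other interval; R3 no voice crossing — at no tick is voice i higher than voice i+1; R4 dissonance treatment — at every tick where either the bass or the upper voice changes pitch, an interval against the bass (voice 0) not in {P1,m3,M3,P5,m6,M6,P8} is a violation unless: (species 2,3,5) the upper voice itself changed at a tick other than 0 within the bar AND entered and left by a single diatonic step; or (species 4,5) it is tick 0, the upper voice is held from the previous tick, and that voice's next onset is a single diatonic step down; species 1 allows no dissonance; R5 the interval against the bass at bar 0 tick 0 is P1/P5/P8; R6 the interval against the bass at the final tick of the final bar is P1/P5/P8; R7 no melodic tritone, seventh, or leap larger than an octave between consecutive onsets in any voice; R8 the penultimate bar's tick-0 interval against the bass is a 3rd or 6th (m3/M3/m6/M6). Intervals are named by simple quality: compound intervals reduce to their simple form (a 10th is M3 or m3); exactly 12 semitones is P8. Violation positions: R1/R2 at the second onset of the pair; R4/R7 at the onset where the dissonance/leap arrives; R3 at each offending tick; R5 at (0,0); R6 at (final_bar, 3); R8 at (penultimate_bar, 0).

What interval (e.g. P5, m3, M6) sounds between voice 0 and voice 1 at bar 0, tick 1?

P8

voice 0=G3 voice 1=G4 -> P8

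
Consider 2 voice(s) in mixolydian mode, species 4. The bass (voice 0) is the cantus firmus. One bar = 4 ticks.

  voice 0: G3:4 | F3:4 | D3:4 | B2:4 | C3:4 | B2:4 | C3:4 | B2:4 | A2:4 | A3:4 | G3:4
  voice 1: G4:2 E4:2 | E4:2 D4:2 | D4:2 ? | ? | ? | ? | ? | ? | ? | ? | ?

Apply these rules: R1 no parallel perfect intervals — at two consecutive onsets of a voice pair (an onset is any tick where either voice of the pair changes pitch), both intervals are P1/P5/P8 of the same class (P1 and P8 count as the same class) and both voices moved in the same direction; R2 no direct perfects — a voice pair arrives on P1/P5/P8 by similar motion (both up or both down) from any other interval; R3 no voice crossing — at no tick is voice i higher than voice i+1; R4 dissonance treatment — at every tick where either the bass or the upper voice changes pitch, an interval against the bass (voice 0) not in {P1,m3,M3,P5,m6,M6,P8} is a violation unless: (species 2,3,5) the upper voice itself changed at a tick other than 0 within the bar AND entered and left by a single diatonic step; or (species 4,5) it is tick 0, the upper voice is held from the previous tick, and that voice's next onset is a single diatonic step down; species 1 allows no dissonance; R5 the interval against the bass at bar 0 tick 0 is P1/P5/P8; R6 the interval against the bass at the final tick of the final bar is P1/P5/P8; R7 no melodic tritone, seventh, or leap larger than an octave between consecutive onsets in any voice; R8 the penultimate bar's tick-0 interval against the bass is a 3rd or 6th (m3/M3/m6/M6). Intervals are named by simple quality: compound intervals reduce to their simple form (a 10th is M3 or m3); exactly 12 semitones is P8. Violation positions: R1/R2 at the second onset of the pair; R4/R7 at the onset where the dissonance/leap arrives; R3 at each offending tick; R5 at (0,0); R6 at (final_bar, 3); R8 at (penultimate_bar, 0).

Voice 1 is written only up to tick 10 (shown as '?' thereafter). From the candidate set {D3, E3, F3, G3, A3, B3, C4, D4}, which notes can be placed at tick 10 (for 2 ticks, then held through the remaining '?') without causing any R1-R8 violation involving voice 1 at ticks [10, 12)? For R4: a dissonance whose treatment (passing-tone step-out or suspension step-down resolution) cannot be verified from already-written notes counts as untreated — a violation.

{A3, B3, D3, D4, F3}

D3: legal
E3: violates R4,R7
F3: legal
G3: violates R4
A3: legal
B3: legal
C4: violates R4
D4: legal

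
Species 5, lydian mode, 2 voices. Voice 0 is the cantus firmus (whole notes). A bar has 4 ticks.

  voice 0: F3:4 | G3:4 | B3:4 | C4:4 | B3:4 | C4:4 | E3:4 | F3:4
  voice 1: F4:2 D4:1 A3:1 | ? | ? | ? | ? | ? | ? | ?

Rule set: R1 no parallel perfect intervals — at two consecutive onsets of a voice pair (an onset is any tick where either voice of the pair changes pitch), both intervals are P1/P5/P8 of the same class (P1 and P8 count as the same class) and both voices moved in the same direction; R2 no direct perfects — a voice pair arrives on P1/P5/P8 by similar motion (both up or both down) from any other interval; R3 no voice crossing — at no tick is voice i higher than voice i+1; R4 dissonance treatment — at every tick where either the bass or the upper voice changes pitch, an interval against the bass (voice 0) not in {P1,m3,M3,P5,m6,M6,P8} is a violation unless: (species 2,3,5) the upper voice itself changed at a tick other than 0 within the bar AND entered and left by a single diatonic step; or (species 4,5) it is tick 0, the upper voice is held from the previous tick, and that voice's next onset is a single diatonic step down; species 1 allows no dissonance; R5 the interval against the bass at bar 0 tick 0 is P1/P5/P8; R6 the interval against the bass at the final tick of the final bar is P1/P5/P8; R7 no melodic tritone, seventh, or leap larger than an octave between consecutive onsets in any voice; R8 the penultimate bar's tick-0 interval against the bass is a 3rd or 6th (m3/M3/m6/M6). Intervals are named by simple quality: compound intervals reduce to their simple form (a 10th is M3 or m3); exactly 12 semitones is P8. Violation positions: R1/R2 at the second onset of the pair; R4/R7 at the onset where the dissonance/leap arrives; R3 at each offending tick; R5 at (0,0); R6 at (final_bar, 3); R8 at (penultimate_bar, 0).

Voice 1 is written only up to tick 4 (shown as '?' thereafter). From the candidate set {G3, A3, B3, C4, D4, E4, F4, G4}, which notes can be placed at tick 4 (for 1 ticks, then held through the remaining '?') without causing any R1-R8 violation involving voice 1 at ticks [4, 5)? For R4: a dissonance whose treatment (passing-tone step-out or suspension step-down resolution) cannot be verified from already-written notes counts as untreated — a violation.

G3: legal
A3: violates R4
B3: legal
C4: violates R4
D4: violates R2
E4: legal
F4: violates R4
G4: violates R2,R7

{B3, E4, G3}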